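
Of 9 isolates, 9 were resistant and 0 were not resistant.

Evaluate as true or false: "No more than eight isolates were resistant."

The determiner here denotes the relation: |A ∩ B| ≤ 8.
|A| = 9, |A ∩ B| = 9, |A ∖ B| = 0.
|A ∩ B| = 9, so the statement is false.

False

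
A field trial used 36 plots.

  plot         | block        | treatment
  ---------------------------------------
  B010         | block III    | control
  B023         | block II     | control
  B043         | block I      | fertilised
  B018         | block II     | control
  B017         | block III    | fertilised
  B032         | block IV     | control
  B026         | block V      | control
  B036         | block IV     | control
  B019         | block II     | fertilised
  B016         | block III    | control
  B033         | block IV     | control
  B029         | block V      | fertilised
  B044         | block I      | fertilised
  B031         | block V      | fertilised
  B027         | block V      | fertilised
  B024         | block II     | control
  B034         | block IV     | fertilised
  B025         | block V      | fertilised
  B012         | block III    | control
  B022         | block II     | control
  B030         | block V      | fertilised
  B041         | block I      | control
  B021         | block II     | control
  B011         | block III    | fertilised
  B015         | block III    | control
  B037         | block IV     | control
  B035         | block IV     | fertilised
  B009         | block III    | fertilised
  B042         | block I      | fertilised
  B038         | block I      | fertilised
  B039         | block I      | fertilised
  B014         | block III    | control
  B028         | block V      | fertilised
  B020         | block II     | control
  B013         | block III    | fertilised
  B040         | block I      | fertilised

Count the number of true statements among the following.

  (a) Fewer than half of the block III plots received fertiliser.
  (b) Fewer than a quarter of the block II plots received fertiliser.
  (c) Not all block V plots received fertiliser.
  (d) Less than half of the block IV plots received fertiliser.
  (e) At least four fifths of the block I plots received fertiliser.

(a) block III: |A| = 9, |A ∩ B| = 4; needs |A ∩ B| < |A ∖ B| — true.
(b) block II: |A| = 7, |A ∩ B| = 1; needs |A ∩ B| / |A| < 1/4 — true.
(c) block V: |A| = 7, |A ∩ B| = 6; needs A ⊄ B (|A ∖ B| ≥ 1) — true.
(d) block IV: |A| = 6, |A ∩ B| = 2; needs |A ∩ B| < |A ∖ B| — true.
(e) block I: |A| = 7, |A ∩ B| = 6; needs |A ∩ B| / |A| ≥ 4/5 — true.

5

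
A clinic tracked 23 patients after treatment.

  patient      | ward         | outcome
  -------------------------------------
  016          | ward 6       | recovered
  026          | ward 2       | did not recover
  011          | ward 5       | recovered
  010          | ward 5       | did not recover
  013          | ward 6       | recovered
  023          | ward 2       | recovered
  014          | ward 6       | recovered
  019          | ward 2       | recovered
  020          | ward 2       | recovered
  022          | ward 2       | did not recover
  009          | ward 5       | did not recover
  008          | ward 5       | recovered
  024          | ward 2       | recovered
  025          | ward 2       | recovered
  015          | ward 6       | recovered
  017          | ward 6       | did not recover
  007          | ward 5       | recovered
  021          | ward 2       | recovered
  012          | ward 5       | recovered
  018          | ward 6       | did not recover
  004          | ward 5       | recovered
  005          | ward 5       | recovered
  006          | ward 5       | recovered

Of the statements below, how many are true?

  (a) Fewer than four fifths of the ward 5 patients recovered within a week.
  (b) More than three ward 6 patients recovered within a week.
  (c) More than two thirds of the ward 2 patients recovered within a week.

(a) ward 5: |A| = 9, |A ∩ B| = 7; needs |A ∩ B| / |A| < 4/5 — true.
(b) ward 6: |A| = 6, |A ∩ B| = 4; needs |A ∩ B| > 3 — true.
(c) ward 2: |A| = 8, |A ∩ B| = 6; needs |A ∩ B| / |A| > 2/3 — true.

3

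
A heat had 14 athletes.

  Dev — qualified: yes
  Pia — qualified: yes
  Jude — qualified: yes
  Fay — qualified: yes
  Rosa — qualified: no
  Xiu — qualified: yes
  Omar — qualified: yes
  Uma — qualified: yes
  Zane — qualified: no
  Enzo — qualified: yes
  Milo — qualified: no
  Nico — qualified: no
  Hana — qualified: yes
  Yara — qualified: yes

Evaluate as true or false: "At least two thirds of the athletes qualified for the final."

True

The determiner here denotes the relation: |A ∩ B| / |A| ≥ 2/3.
A (the restrictor) = {Dev, Pia, Jude, Fay, Rosa, Xiu, Omar, Uma, Zane, Enzo, Milo, Nico, Hana, Yara}, |A| = 14.
A ∩ B = {Dev, Pia, Jude, Fay, Xiu, Omar, Uma, Enzo, Hana, Yara}, so |A ∩ B| = 10.
A ∖ B = {Rosa, Zane, Milo, Nico}, so |A ∖ B| = 4.
|A ∩ B|/|A| = 10/14, so the statement is true.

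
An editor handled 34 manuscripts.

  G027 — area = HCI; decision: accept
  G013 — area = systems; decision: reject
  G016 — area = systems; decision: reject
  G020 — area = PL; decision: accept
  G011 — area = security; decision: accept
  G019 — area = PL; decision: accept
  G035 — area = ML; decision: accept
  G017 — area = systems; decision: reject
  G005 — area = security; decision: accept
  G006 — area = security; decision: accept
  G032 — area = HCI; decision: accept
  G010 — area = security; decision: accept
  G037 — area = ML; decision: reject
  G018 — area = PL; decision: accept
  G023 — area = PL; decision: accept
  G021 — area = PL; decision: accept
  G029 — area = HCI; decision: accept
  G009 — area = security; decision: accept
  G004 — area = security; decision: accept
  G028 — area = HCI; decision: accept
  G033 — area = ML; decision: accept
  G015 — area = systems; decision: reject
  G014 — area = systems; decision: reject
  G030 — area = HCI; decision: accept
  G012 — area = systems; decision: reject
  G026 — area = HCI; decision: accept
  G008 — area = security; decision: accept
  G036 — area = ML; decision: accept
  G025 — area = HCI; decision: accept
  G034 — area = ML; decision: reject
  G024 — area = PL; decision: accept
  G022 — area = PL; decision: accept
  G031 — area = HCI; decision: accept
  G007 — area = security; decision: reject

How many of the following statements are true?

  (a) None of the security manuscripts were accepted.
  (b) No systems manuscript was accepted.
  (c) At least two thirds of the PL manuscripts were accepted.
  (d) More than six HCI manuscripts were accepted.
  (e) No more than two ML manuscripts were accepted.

(a) security: |A| = 8, |A ∩ B| = 7; needs A ∩ B = ∅ (|A ∩ B| = 0) — false.
(b) systems: |A| = 6, |A ∩ B| = 0; needs A ∩ B = ∅ (|A ∩ B| = 0) — true.
(c) PL: |A| = 7, |A ∩ B| = 7; needs |A ∩ B| / |A| ≥ 2/3 — true.
(d) HCI: |A| = 8, |A ∩ B| = 8; needs |A ∩ B| > 6 — true.
(e) ML: |A| = 5, |A ∩ B| = 3; needs |A ∩ B| ≤ 2 — false.

3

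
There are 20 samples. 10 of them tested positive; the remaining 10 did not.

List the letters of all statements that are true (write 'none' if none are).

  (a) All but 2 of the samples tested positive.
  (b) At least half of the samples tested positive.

(b)

|A| = 20, |A ∩ B| = 10, |A ∖ B| = 10.
(a) |A ∖ B| = 2: fails.
(b) |A ∩ B| ≥ |A ∖ B|: holds.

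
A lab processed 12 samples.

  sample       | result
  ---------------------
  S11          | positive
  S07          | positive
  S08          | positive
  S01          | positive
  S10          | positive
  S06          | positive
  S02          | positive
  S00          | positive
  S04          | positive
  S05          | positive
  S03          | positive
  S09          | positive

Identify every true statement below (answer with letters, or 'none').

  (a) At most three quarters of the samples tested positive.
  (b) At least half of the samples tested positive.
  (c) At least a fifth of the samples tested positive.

|A| = 12, |A ∩ B| = 12, |A ∖ B| = 0.
(a) |A ∩ B| / |A| ≤ 3/4: fails.
(b) |A ∩ B| ≥ |A ∖ B|: holds.
(c) |A ∩ B| / |A| ≥ 1/5: holds.

(b), (c)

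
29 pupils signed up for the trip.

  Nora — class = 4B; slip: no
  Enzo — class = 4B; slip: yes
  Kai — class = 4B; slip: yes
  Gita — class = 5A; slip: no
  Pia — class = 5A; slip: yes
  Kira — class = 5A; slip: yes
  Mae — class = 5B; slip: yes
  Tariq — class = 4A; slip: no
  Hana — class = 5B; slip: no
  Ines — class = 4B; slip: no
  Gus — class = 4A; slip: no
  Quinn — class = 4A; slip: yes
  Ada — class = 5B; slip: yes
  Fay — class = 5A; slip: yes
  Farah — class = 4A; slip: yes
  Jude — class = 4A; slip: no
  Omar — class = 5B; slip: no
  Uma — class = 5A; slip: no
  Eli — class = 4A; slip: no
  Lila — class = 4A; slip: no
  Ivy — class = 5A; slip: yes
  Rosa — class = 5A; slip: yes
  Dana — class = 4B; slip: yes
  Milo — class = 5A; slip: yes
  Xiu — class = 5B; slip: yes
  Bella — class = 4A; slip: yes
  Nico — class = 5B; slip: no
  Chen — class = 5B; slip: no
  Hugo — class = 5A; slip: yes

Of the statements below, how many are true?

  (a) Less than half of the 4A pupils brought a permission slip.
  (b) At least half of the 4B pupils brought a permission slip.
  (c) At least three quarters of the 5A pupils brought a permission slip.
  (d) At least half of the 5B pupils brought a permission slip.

(a) 4A: |A| = 8, |A ∩ B| = 3; needs |A ∩ B| < |A ∖ B| — true.
(b) 4B: |A| = 5, |A ∩ B| = 3; needs |A ∩ B| ≥ |A ∖ B| — true.
(c) 5A: |A| = 9, |A ∩ B| = 7; needs |A ∩ B| / |A| ≥ 3/4 — true.
(d) 5B: |A| = 7, |A ∩ B| = 3; needs |A ∩ B| ≥ |A ∖ B| — false.

3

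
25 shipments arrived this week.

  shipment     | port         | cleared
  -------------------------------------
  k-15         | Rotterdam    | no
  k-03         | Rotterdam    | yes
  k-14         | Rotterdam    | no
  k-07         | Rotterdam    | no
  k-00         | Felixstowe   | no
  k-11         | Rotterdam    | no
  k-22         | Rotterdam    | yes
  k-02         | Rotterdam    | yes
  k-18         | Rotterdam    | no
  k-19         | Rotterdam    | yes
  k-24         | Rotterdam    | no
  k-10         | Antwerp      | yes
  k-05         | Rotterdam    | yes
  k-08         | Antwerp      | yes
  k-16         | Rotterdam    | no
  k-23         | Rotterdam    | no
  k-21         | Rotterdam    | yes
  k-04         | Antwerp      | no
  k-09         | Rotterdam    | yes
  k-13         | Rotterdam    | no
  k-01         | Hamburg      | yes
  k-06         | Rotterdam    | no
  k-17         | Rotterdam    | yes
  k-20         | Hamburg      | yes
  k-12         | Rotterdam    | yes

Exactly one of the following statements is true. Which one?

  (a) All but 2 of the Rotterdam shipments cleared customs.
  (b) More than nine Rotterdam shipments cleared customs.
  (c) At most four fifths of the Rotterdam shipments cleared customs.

(c)

|A| = 19, |A ∩ B| = 9, |A ∖ B| = 10.
(a) requires |A ∖ B| = 2: false.
(b) requires |A ∩ B| > 9: false.
(c) requires |A ∩ B| / |A| ≤ 4/5: true.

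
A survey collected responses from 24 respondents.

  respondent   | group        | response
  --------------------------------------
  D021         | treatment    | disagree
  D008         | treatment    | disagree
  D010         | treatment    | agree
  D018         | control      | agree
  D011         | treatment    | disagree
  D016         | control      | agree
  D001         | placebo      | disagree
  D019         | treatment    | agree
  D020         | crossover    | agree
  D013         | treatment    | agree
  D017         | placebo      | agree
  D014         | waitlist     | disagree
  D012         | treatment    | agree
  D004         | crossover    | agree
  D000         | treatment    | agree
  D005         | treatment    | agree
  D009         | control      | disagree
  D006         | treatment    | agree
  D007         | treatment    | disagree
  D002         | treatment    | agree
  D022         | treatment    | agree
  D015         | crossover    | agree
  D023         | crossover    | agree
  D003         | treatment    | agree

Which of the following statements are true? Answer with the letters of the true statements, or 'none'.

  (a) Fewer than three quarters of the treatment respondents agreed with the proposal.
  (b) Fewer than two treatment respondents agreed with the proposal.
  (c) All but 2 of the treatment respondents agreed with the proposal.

|A| = 14, |A ∩ B| = 10, |A ∖ B| = 4.
(a) |A ∩ B| / |A| < 3/4: holds.
(b) |A ∩ B| < 2: fails.
(c) |A ∖ B| = 2: fails.

(a)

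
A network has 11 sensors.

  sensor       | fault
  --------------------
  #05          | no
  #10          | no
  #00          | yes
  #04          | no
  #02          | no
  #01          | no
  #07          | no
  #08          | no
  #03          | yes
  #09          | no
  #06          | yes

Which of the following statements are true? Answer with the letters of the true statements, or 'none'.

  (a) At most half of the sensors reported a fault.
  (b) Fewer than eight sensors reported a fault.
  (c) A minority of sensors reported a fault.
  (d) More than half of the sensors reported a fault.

(a), (b), (c)

|A| = 11, |A ∩ B| = 3, |A ∖ B| = 8.
(a) |A ∩ B| ≤ |A ∖ B|: holds.
(b) |A ∩ B| < 8: holds.
(c) |A ∩ B| < |A ∖ B|: holds.
(d) |A ∩ B| > |A ∖ B|: fails.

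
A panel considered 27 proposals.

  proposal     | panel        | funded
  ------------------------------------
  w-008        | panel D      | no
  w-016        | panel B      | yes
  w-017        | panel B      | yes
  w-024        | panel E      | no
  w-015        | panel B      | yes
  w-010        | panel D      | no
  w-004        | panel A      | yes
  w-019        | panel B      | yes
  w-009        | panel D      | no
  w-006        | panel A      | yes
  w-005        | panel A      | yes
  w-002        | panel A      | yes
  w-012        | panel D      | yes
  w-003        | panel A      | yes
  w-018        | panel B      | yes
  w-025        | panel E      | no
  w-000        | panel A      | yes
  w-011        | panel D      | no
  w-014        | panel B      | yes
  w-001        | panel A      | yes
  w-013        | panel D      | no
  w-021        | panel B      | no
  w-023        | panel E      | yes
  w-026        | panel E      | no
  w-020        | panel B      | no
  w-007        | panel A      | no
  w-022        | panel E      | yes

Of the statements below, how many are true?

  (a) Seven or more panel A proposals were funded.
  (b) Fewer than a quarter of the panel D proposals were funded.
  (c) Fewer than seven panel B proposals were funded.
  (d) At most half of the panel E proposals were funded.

(a) panel A: |A| = 8, |A ∩ B| = 7; needs |A ∩ B| ≥ 7 — true.
(b) panel D: |A| = 6, |A ∩ B| = 1; needs |A ∩ B| / |A| < 1/4 — true.
(c) panel B: |A| = 8, |A ∩ B| = 6; needs |A ∩ B| < 7 — true.
(d) panel E: |A| = 5, |A ∩ B| = 2; needs |A ∩ B| ≤ |A ∖ B| — true.

4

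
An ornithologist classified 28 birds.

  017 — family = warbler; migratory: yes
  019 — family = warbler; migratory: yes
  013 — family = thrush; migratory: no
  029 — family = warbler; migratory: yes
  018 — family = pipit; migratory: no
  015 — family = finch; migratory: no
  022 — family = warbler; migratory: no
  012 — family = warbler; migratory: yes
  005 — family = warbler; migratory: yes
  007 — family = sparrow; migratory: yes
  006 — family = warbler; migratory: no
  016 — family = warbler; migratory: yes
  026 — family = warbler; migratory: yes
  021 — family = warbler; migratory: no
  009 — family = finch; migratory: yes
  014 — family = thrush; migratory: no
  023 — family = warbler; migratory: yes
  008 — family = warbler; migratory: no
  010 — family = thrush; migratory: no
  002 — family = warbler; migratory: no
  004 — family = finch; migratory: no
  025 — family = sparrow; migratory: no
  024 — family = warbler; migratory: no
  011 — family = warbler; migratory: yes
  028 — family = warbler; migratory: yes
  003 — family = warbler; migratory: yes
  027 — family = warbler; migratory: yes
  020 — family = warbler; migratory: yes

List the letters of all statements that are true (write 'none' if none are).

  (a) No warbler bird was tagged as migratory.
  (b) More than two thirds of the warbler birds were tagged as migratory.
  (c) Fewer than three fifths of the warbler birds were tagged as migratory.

(b)

|A| = 19, |A ∩ B| = 13, |A ∖ B| = 6.
(a) A ∩ B = ∅ (|A ∩ B| = 0): fails.
(b) |A ∩ B| / |A| > 2/3: holds.
(c) |A ∩ B| / |A| < 3/5: fails.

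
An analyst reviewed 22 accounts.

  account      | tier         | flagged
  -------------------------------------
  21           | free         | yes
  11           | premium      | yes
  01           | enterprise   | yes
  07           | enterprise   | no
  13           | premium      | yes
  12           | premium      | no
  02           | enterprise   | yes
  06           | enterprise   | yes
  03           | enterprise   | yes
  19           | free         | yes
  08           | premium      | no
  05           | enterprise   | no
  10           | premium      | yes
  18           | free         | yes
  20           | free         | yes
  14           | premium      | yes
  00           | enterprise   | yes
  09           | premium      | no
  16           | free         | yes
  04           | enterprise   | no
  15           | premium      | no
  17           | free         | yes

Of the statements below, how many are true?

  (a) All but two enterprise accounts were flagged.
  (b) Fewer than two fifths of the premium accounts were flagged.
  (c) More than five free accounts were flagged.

(a) enterprise: |A| = 8, |A ∩ B| = 5; needs |A ∖ B| = 2 — false.
(b) premium: |A| = 8, |A ∩ B| = 4; needs |A ∩ B| / |A| < 2/5 — false.
(c) free: |A| = 6, |A ∩ B| = 6; needs |A ∩ B| > 5 — true.

1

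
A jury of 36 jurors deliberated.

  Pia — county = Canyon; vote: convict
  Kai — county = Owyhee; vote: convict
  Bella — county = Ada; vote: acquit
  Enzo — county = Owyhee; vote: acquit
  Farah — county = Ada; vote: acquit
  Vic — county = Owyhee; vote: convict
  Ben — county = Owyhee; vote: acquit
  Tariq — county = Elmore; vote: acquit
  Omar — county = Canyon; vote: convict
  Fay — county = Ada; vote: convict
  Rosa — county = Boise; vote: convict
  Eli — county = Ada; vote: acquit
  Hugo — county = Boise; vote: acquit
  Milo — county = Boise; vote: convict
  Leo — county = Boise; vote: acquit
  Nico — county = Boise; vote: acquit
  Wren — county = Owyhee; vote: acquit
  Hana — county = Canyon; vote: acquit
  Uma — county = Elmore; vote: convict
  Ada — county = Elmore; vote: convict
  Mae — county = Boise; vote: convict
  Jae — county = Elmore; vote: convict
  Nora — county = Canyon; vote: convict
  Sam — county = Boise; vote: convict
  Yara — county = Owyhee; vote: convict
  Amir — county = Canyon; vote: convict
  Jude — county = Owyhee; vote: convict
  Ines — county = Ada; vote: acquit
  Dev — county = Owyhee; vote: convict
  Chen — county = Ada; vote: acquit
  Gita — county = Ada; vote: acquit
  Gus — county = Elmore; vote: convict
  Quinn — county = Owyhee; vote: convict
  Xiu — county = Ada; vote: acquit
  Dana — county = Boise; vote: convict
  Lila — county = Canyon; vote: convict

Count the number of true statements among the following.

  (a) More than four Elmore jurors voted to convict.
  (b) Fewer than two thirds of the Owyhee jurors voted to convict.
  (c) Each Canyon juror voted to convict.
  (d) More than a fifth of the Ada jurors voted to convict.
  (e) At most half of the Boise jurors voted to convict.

0

(a) Elmore: |A| = 5, |A ∩ B| = 4; needs |A ∩ B| > 4 — false.
(b) Owyhee: |A| = 9, |A ∩ B| = 6; needs |A ∩ B| / |A| < 2/3 — false.
(c) Canyon: |A| = 6, |A ∩ B| = 5; needs A ⊆ B, i.e. every element of A is in B (|A ∖ B| = 0) — false.
(d) Ada: |A| = 8, |A ∩ B| = 1; needs |A ∩ B| / |A| > 1/5 — false.
(e) Boise: |A| = 8, |A ∩ B| = 5; needs |A ∩ B| ≤ |A ∖ B| — false.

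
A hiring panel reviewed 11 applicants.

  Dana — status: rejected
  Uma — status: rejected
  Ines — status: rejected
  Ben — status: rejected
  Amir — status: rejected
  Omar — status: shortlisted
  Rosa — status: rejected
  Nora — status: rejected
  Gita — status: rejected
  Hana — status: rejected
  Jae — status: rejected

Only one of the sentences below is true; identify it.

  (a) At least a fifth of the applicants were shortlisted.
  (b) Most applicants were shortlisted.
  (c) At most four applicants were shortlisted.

|A| = 11, |A ∩ B| = 1, |A ∖ B| = 10.
(a) requires |A ∩ B| / |A| ≥ 1/5: false.
(b) requires |A ∩ B| > |A ∖ B|: false.
(c) requires |A ∩ B| ≤ 4: true.

(c)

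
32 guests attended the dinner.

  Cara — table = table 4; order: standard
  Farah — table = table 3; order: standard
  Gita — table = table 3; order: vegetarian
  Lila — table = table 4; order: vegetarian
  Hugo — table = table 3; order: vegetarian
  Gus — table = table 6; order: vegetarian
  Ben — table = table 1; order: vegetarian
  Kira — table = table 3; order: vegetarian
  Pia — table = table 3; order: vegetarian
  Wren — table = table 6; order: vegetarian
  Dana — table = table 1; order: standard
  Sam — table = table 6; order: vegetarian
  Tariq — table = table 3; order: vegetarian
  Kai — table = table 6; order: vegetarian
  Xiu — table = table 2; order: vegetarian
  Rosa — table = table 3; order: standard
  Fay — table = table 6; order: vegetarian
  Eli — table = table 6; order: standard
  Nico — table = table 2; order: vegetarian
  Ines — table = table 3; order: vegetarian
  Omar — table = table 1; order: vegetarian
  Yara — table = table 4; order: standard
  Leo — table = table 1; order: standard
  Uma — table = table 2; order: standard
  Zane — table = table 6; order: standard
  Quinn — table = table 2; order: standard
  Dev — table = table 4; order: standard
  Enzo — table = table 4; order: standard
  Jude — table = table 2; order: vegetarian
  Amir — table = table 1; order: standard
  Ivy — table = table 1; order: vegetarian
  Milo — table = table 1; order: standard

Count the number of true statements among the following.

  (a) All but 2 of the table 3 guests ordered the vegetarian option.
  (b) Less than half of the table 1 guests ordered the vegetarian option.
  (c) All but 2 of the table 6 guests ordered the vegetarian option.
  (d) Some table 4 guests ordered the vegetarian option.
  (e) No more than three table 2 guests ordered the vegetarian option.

5

(a) table 3: |A| = 8, |A ∩ B| = 6; needs |A ∖ B| = 2 — true.
(b) table 1: |A| = 7, |A ∩ B| = 3; needs |A ∩ B| < |A ∖ B| — true.
(c) table 6: |A| = 7, |A ∩ B| = 5; needs |A ∖ B| = 2 — true.
(d) table 4: |A| = 5, |A ∩ B| = 1; needs A ∩ B ≠ ∅ (|A ∩ B| ≥ 1) — true.
(e) table 2: |A| = 5, |A ∩ B| = 3; needs |A ∩ B| ≤ 3 — true.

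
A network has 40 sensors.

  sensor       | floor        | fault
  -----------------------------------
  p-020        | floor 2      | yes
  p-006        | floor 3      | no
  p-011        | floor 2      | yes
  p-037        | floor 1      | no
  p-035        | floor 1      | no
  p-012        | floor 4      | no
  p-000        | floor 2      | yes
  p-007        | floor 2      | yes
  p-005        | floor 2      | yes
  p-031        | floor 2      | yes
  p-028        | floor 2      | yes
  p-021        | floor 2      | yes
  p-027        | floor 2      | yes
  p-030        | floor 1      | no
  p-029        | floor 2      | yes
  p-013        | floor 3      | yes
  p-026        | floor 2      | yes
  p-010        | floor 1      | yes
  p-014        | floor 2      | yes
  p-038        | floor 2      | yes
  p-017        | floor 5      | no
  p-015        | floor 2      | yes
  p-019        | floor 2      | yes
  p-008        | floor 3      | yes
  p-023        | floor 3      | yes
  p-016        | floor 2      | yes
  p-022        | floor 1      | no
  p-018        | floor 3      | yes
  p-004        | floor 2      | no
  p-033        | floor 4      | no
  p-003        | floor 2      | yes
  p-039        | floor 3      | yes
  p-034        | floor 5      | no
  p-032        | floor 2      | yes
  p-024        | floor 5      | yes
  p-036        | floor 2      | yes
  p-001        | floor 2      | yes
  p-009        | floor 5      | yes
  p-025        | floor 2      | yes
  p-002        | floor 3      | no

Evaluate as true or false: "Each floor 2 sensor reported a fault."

False

'Each floor 2 sensor reported a fault' holds iff A ⊆ B, i.e. every element of A is in B (|A ∖ B| = 0).
|A| = 22, |A ∩ B| = 21, |A ∖ B| = 1.
So the statement is false.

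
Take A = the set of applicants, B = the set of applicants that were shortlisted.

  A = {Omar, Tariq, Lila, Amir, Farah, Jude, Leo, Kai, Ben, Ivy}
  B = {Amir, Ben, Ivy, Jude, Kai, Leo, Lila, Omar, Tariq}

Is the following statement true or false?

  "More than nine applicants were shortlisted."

False

'More than nine applicants were shortlisted' holds iff |A ∩ B| > 9.
A (the restrictor) = {Omar, Tariq, Lila, Amir, Farah, Jude, Leo, Kai, Ben, Ivy}, |A| = 10.
A ∩ B = {Omar, Tariq, Lila, Amir, Jude, Leo, Kai, Ben, Ivy}, so |A ∩ B| = 9.
|A ∩ B| = 9, so the statement is false.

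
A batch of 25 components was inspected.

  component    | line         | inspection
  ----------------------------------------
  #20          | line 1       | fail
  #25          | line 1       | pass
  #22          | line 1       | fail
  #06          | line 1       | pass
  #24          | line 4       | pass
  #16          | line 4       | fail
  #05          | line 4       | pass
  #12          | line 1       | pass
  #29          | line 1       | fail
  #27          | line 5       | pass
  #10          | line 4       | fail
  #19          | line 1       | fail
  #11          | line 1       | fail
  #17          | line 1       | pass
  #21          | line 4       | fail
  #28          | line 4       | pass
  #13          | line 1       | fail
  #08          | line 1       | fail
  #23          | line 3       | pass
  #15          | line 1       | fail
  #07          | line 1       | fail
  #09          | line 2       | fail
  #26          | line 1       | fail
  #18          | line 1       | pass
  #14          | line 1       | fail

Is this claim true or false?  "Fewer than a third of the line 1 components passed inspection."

True

The determiner here denotes the relation: |A ∩ B| / |A| < 1/3.
|A| = 16, |A ∩ B| = 5, |A ∖ B| = 11.
|A ∩ B|/|A| = 5/16, so the statement is true.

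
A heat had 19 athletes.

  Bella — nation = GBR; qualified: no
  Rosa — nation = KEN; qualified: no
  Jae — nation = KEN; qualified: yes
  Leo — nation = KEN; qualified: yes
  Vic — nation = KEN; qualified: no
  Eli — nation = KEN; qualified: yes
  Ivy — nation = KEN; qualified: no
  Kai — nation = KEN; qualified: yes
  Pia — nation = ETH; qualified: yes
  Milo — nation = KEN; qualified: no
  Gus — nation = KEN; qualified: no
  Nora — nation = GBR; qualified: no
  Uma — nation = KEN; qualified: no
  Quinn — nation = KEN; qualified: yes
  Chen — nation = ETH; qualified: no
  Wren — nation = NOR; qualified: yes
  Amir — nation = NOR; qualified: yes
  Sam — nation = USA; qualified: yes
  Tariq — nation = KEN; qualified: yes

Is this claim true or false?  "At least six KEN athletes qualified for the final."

The determiner here denotes the relation: |A ∩ B| ≥ 6.
A (the restrictor) = {Rosa, Jae, Leo, Vic, Eli, Ivy, Kai, Milo, Gus, Uma, Quinn, Tariq}, |A| = 12.
A ∩ B = {Jae, Leo, Eli, Kai, Quinn, Tariq}, so |A ∩ B| = 6.
|A ∩ B| = 6, so the statement is true.

True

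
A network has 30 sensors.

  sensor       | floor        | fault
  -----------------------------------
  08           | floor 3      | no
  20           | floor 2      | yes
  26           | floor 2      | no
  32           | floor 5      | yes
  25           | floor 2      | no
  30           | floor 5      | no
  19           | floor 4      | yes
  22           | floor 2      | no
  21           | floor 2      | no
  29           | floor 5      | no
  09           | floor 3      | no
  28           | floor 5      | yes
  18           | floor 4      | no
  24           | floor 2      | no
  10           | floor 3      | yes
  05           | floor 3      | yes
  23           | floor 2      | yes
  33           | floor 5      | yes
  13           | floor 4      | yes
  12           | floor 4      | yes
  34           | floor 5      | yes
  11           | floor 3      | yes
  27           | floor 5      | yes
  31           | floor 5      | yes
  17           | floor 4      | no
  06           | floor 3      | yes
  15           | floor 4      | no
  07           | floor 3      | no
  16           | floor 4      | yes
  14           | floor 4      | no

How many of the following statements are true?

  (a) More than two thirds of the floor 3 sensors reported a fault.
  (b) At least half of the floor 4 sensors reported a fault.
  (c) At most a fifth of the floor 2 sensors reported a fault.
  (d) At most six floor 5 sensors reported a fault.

2

(a) floor 3: |A| = 7, |A ∩ B| = 4; needs |A ∩ B| / |A| > 2/3 — false.
(b) floor 4: |A| = 8, |A ∩ B| = 4; needs |A ∩ B| ≥ |A ∖ B| — true.
(c) floor 2: |A| = 7, |A ∩ B| = 2; needs |A ∩ B| / |A| ≤ 1/5 — false.
(d) floor 5: |A| = 8, |A ∩ B| = 6; needs |A ∩ B| ≤ 6 — true.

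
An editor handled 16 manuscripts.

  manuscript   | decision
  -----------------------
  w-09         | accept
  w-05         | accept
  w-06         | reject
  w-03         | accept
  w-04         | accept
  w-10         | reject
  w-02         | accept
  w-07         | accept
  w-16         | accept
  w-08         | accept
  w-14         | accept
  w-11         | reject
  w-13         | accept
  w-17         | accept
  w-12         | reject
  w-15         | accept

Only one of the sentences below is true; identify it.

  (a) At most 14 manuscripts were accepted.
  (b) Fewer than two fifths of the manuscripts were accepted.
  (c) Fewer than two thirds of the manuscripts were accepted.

(a)

|A| = 16, |A ∩ B| = 12, |A ∖ B| = 4.
(a) requires |A ∩ B| ≤ 14: true.
(b) requires |A ∩ B| / |A| < 2/5: false.
(c) requires |A ∩ B| / |A| < 2/3: false.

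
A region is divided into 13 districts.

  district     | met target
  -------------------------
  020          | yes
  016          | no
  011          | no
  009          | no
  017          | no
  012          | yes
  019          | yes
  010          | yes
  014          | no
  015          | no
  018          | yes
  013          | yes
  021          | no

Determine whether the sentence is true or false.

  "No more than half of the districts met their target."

True

The determiner here denotes the relation: |A ∩ B| ≤ |A ∖ B|.
A (the restrictor) = {020, 016, 011, 009, 017, 012, 019, 010, 014, 015, 018, 013, 021}, |A| = 13.
A ∩ B = {020, 012, 019, 010, 018, 013}, so |A ∩ B| = 6.
A ∖ B = {016, 011, 009, 017, 014, 015, 021}, so |A ∖ B| = 7.
6 < 7, so the statement is true.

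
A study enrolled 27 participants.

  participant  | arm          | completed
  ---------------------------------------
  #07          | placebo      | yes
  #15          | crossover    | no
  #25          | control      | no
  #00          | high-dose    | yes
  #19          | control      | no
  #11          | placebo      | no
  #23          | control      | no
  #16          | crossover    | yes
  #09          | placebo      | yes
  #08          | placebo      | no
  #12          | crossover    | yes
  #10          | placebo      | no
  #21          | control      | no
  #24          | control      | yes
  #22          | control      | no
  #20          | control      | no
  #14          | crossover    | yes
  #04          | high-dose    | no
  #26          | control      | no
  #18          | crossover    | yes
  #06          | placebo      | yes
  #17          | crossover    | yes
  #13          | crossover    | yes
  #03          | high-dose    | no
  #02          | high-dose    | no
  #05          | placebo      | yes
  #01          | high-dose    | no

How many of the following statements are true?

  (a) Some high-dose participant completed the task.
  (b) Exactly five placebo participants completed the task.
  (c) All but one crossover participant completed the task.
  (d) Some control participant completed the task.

3

(a) high-dose: |A| = 5, |A ∩ B| = 1; needs A ∩ B ≠ ∅ (|A ∩ B| ≥ 1) — true.
(b) placebo: |A| = 7, |A ∩ B| = 4; needs |A ∩ B| = 5 — false.
(c) crossover: |A| = 7, |A ∩ B| = 6; needs |A ∖ B| = 1 — true.
(d) control: |A| = 8, |A ∩ B| = 1; needs A ∩ B ≠ ∅ (|A ∩ B| ≥ 1) — true.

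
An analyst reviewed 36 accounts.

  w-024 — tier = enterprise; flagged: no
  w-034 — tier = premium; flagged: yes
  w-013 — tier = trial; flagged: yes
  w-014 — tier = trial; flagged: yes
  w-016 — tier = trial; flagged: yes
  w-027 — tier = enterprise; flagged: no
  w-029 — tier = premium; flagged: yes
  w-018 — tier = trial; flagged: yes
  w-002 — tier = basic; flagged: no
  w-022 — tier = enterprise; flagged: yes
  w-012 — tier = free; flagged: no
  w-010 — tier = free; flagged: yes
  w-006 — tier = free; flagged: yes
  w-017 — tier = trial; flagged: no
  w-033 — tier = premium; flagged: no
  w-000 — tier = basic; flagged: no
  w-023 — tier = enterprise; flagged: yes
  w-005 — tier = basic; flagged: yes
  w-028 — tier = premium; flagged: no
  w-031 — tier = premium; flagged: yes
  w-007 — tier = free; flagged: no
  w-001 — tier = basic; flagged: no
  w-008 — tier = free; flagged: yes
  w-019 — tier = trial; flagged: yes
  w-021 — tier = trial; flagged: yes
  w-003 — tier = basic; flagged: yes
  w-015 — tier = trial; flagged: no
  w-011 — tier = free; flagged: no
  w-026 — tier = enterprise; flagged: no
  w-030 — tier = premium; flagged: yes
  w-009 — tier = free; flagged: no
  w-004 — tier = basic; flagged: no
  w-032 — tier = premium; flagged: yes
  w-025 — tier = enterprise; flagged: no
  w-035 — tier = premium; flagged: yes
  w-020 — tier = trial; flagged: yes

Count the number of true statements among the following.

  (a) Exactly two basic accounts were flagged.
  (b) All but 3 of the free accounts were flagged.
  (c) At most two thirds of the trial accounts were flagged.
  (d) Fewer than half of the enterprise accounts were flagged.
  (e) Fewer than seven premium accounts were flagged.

(a) basic: |A| = 6, |A ∩ B| = 2; needs |A ∩ B| = 2 — true.
(b) free: |A| = 7, |A ∩ B| = 3; needs |A ∖ B| = 3 — false.
(c) trial: |A| = 9, |A ∩ B| = 7; needs |A ∩ B| / |A| ≤ 2/3 — false.
(d) enterprise: |A| = 6, |A ∩ B| = 2; needs |A ∩ B| < |A ∖ B| — true.
(e) premium: |A| = 8, |A ∩ B| = 6; needs |A ∩ B| < 7 — true.

3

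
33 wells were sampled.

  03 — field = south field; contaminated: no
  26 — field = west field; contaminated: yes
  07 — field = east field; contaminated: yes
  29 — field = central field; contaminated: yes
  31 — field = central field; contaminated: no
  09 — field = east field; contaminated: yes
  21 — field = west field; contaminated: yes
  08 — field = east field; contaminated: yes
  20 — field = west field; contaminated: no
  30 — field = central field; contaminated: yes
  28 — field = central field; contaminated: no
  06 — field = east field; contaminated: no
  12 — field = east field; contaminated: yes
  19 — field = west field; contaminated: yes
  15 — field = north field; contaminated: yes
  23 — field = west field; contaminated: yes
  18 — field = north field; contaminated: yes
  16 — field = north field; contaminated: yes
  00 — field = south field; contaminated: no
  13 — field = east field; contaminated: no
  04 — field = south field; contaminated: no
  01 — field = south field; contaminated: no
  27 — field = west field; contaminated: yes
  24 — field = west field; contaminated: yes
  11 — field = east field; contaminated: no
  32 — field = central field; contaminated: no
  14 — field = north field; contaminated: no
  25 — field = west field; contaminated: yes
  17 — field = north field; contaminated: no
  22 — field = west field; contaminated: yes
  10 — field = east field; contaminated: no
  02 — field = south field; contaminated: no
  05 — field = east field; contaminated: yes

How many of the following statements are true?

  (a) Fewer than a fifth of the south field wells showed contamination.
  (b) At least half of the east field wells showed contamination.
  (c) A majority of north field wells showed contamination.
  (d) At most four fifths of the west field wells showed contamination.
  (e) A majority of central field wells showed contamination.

3

(a) south field: |A| = 5, |A ∩ B| = 0; needs |A ∩ B| / |A| < 1/5 — true.
(b) east field: |A| = 9, |A ∩ B| = 5; needs |A ∩ B| ≥ |A ∖ B| — true.
(c) north field: |A| = 5, |A ∩ B| = 3; needs |A ∩ B| > |A ∖ B| — true.
(d) west field: |A| = 9, |A ∩ B| = 8; needs |A ∩ B| / |A| ≤ 4/5 — false.
(e) central field: |A| = 5, |A ∩ B| = 2; needs |A ∩ B| > |A ∖ B| — false.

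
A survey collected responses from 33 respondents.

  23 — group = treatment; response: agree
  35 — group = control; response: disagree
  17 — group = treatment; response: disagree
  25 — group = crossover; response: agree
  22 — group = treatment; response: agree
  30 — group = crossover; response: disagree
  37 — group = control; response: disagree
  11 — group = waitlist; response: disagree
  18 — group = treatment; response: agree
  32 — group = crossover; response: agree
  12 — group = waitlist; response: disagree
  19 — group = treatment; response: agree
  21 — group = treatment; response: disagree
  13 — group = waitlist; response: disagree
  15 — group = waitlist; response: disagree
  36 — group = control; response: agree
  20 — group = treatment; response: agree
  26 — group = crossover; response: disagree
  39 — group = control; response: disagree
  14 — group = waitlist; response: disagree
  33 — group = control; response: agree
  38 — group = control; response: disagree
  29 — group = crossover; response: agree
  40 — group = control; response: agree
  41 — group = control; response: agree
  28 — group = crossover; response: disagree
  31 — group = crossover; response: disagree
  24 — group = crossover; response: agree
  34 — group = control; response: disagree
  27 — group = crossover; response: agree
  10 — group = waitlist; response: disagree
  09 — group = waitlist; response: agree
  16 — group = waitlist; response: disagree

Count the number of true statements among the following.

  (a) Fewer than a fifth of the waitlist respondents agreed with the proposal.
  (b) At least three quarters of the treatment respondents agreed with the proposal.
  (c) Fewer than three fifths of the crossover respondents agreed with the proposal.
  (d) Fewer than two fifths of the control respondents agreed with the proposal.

2

(a) waitlist: |A| = 8, |A ∩ B| = 1; needs |A ∩ B| / |A| < 1/5 — true.
(b) treatment: |A| = 7, |A ∩ B| = 5; needs |A ∩ B| / |A| ≥ 3/4 — false.
(c) crossover: |A| = 9, |A ∩ B| = 5; needs |A ∩ B| / |A| < 3/5 — true.
(d) control: |A| = 9, |A ∩ B| = 4; needs |A ∩ B| / |A| < 2/5 — false.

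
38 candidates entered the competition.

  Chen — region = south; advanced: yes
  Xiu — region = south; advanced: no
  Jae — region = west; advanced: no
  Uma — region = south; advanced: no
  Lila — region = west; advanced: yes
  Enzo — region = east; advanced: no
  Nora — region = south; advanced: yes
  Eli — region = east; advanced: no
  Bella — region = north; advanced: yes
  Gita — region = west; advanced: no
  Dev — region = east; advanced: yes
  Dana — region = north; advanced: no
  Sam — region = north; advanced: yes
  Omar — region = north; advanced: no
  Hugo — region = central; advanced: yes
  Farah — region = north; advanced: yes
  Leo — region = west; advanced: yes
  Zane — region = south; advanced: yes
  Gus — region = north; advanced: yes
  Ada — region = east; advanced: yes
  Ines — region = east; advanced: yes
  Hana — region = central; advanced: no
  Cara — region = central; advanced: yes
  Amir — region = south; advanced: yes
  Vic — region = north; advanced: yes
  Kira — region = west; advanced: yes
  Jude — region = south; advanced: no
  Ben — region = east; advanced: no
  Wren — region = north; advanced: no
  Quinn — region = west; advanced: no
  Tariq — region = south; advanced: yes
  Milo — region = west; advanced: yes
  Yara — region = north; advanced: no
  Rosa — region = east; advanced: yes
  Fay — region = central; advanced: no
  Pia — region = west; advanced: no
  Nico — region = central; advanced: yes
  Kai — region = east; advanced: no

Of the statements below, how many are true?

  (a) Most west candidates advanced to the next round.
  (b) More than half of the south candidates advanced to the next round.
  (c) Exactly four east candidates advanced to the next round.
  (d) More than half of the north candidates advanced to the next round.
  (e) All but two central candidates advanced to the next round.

4

(a) west: |A| = 8, |A ∩ B| = 4; needs |A ∩ B| > |A ∖ B| — false.
(b) south: |A| = 8, |A ∩ B| = 5; needs |A ∩ B| > |A ∖ B| — true.
(c) east: |A| = 8, |A ∩ B| = 4; needs |A ∩ B| = 4 — true.
(d) north: |A| = 9, |A ∩ B| = 5; needs |A ∩ B| > |A ∖ B| — true.
(e) central: |A| = 5, |A ∩ B| = 3; needs |A ∖ B| = 2 — true.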